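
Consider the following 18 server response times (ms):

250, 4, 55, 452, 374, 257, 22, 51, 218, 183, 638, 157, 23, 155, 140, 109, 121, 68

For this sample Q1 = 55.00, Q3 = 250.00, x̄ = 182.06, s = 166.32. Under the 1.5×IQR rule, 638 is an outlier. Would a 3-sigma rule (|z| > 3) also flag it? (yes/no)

z = (638 − 182.06) / 166.32 = 2.74.
|z| = 2.74 ≤ 3.

no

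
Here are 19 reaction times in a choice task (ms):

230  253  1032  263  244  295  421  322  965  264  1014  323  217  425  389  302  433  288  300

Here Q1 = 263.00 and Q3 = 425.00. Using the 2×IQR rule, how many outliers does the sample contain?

IQR = 162.00; fences at 263.00 − 324.00 = -61.00 and 425.00 + 324.00 = 749.00.
Outside the cutoffs: 965, 1014, 1032.

3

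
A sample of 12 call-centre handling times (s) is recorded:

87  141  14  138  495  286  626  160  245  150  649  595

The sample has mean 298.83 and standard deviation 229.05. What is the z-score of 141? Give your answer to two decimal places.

-0.69

z = (141 − 298.83) / 229.05 = -0.69.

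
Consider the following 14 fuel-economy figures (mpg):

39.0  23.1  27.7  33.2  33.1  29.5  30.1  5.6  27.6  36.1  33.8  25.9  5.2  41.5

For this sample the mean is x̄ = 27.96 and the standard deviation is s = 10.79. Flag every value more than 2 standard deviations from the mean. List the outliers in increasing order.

5.2, 5.6

Cutoffs at x̄ ± 2s: 27.96 ± 2·10.79 = [6.38, 49.54].
5.2: z = -2.11, |z| > 2 → outlier.
5.6: z = -2.07, |z| > 2 → outlier.
Every other value lies within [6.38, 49.54].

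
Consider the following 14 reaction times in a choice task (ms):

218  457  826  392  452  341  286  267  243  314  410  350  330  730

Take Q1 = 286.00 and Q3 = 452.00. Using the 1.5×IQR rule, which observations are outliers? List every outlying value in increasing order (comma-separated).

IQR = Q3 − Q1 = 452.00 − 286.00 = 166.00.
Lower fence = Q1 − 1.5·IQR = 286.00 − 249.00 = 37.00.
Upper fence = Q3 + 1.5·IQR = 452.00 + 249.00 = 701.00.
730 > 701.00 → outlier.
826 > 701.00 → outlier.
All remaining values lie within [37.00, 701.00].

730, 826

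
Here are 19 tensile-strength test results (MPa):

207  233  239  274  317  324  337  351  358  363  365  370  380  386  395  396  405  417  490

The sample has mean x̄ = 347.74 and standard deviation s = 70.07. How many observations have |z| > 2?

2

Cutoffs: x̄ ± 2s = [207.60, 487.88].
Outside the cutoffs: 207, 490.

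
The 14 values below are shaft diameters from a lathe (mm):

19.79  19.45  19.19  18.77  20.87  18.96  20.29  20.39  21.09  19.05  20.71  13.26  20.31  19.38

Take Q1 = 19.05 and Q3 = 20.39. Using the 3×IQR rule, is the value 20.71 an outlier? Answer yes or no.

IQR = Q3 − Q1 = 20.39 − 19.05 = 1.34.
Lower fence = Q1 − 3·IQR = 19.05 − 4.02 = 15.03.
Upper fence = Q3 + 3·IQR = 20.39 + 4.02 = 24.41.
20.71 lies within [15.03, 24.41].

no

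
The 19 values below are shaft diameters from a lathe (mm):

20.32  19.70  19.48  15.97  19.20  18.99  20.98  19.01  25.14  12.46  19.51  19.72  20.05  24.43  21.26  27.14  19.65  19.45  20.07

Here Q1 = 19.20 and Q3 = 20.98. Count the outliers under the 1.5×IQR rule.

IQR = 1.78; fences at 19.20 − 2.67 = 16.53 and 20.98 + 2.67 = 23.65.
Outside the cutoffs: 12.46, 15.97, 24.43, 25.14, 27.14.

5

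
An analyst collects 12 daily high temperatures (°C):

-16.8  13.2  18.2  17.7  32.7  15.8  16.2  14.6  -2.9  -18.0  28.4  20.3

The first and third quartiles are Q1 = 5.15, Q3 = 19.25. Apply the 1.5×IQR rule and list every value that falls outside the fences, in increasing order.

IQR = Q3 − Q1 = 19.25 − 5.15 = 14.10.
Lower fence = Q1 − 1.5·IQR = 5.15 − 21.15 = -16.00.
Upper fence = Q3 + 1.5·IQR = 19.25 + 21.15 = 40.40.
-18.0 < -16.00 → outlier.
-16.8 < -16.00 → outlier.
All remaining values lie within [-16.00, 40.40].

-18.0, -16.8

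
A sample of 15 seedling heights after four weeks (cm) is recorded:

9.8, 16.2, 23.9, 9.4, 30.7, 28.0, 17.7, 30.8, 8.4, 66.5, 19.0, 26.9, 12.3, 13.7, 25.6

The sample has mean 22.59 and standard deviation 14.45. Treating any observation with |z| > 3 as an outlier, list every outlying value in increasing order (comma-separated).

66.5

Cutoffs at x̄ ± 3s: 22.59 ± 3·14.45 = [-20.76, 65.94].
66.5: z = 3.04, |z| > 3 → outlier.
Every other value lies within [-20.76, 65.94].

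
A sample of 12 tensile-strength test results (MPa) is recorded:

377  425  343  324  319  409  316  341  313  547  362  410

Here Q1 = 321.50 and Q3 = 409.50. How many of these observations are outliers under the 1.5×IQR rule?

IQR = 88.00; fences at 321.50 − 132.00 = 189.50 and 409.50 + 132.00 = 541.50.
Outside the cutoffs: 547.

1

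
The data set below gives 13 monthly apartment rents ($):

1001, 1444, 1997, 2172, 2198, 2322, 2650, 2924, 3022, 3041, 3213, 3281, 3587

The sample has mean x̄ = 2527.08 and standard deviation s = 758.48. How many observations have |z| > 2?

1

Cutoffs: x̄ ± 2s = [1010.12, 4044.04].
Outside the cutoffs: 1001.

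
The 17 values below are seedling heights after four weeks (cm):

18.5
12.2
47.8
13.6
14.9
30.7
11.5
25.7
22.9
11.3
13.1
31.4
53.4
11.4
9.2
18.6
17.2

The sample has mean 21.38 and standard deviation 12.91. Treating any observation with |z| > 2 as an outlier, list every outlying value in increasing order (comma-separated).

Cutoffs at x̄ ± 2s: 21.38 ± 2·12.91 = [-4.44, 47.20].
47.8: z = 2.05, |z| > 2 → outlier.
53.4: z = 2.48, |z| > 2 → outlier.
Every other value lies within [-4.44, 47.20].

47.8, 53.4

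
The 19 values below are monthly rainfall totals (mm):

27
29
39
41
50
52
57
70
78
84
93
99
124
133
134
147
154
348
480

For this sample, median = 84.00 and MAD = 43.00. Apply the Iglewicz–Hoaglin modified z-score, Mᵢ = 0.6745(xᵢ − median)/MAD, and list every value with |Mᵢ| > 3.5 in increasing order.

|Mᵢ| > 3.5 ⇔ |xᵢ − 84.00| > 3.5·43.00/0.6745 = 223.13.
So outliers lie outside [-139.13, 307.13].
348: M = 4.14 → outlier.
480: M = 6.21 → outlier.

348, 480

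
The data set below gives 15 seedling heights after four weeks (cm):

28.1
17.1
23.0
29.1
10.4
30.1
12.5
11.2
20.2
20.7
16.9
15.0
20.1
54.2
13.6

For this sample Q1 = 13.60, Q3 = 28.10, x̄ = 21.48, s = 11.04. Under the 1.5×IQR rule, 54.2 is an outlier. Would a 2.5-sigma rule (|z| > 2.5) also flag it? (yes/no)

yes

z = (54.2 − 21.48) / 11.04 = 2.96.
|z| = 2.96 > 2.5.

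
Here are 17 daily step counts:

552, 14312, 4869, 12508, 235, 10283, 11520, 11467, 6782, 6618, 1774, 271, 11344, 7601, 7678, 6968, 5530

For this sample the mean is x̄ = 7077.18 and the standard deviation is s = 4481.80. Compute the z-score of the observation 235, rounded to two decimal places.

-1.53

z = (235 − 7077.18) / 4481.80 = -1.53.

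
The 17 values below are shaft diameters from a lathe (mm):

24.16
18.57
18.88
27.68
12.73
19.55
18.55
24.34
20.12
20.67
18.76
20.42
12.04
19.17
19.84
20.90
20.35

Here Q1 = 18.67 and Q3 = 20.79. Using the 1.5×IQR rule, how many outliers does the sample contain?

5

IQR = 2.12; fences at 18.67 − 3.18 = 15.49 and 20.79 + 3.18 = 23.97.
Outside the cutoffs: 12.04, 12.73, 24.16, 24.34, 27.68.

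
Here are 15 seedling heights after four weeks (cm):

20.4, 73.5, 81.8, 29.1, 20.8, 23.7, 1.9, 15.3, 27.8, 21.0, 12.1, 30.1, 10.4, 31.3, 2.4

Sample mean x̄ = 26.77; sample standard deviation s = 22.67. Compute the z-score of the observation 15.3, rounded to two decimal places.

-0.51

z = (15.3 − 26.77) / 22.67 = -0.51.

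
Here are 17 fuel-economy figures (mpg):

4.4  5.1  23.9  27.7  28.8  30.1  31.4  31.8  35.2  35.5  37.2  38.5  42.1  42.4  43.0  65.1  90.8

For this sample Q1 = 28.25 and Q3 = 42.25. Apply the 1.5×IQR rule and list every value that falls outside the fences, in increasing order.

4.4, 5.1, 65.1, 90.8

IQR = Q3 − Q1 = 42.25 − 28.25 = 14.00.
Lower fence = Q1 − 1.5·IQR = 28.25 − 21.00 = 7.25.
Upper fence = Q3 + 1.5·IQR = 42.25 + 21.00 = 63.25.
4.4 < 7.25 → outlier.
5.1 < 7.25 → outlier.
65.1 > 63.25 → outlier.
90.8 > 63.25 → outlier.
All remaining values lie within [7.25, 63.25].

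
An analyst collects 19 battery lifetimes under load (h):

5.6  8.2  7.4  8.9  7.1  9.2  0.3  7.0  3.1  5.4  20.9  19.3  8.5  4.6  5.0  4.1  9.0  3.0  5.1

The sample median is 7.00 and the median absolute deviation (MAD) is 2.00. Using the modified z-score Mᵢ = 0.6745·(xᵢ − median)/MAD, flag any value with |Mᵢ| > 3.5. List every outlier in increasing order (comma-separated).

|Mᵢ| > 3.5 ⇔ |xᵢ − 7.00| > 3.5·2.00/0.6745 = 10.38.
So outliers lie outside [-3.38, 17.38].
19.3: M = 4.15 → outlier.
20.9: M = 4.69 → outlier.

19.3, 20.9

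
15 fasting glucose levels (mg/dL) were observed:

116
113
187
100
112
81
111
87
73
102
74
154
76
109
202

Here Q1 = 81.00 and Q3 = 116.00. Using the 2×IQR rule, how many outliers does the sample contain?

2

IQR = 35.00; fences at 81.00 − 70.00 = 11.00 and 116.00 + 70.00 = 186.00.
Outside the cutoffs: 187, 202.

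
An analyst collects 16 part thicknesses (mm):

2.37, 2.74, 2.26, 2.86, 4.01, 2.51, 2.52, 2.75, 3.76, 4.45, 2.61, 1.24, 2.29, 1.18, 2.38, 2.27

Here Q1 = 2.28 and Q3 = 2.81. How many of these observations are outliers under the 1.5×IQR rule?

5

IQR = 0.53; fences at 2.28 − 0.795 = 1.485 and 2.81 + 0.795 = 3.605.
Outside the cutoffs: 1.18, 1.24, 3.76, 4.01, 4.45.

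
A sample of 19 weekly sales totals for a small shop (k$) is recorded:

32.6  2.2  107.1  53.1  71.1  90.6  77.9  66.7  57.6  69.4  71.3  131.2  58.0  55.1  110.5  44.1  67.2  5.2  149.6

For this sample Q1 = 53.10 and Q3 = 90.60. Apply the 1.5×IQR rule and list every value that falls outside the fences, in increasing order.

149.6

IQR = Q3 − Q1 = 90.60 − 53.10 = 37.50.
Lower fence = Q1 − 1.5·IQR = 53.10 − 56.25 = -3.15.
Upper fence = Q3 + 1.5·IQR = 90.60 + 56.25 = 146.85.
149.6 > 146.85 → outlier.
All remaining values lie within [-3.15, 146.85].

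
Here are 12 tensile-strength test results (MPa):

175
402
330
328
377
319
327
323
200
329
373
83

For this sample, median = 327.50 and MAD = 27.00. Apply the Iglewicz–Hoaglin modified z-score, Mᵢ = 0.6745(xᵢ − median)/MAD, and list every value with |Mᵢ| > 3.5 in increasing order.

|Mᵢ| > 3.5 ⇔ |xᵢ − 327.50| > 3.5·27.00/0.6745 = 140.10.
So outliers lie outside [187.40, 467.60].
83: M = -6.11 → outlier.
175: M = -3.81 → outlier.

83, 175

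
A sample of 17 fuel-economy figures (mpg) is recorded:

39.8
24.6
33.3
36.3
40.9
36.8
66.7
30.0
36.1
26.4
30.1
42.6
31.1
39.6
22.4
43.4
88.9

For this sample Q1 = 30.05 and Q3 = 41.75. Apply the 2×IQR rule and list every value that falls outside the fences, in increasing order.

66.7, 88.9

IQR = Q3 − Q1 = 41.75 − 30.05 = 11.70.
Lower fence = Q1 − 2·IQR = 30.05 − 23.40 = 6.65.
Upper fence = Q3 + 2·IQR = 41.75 + 23.40 = 65.15.
66.7 > 65.15 → outlier.
88.9 > 65.15 → outlier.
All remaining values lie within [6.65, 65.15].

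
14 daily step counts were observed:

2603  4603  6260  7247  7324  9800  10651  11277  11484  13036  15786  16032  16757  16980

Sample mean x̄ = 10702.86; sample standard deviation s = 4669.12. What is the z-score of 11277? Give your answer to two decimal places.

0.12

z = (11277 − 10702.86) / 4669.12 = 0.12.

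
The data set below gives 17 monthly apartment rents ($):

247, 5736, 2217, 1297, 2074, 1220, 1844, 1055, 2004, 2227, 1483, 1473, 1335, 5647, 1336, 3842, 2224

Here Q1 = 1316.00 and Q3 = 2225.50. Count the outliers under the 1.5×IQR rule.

3

IQR = 909.50; fences at 1316.00 − 1364.25 = -48.25 and 2225.50 + 1364.25 = 3589.75.
Outside the cutoffs: 3842, 5647, 5736.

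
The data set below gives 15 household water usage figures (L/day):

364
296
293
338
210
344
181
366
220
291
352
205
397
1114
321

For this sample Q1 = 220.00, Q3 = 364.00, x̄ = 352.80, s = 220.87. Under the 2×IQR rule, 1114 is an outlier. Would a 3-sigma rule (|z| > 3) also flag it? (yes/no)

z = (1114 − 352.80) / 220.87 = 3.45.
|z| = 3.45 > 3.

yes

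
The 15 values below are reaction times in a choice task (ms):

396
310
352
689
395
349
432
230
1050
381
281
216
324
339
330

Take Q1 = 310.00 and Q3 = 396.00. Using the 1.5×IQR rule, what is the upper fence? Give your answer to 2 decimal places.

525.00

IQR = Q3 − Q1 = 396.00 − 310.00 = 86.00.
Lower fence = Q1 − 1.5·IQR = 310.00 − 129.00 = 181.00.
Upper fence = Q3 + 1.5·IQR = 396.00 + 129.00 = 525.00.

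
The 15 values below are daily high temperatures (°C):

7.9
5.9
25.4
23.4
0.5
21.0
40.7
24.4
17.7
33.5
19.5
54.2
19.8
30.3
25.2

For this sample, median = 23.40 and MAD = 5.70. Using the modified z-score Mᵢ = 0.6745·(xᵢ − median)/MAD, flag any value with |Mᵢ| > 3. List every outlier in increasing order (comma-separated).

|Mᵢ| > 3 ⇔ |xᵢ − 23.40| > 3·5.70/0.6745 = 25.35.
So outliers lie outside [-1.95, 48.75].
54.2: M = 3.64 → outlier.

54.2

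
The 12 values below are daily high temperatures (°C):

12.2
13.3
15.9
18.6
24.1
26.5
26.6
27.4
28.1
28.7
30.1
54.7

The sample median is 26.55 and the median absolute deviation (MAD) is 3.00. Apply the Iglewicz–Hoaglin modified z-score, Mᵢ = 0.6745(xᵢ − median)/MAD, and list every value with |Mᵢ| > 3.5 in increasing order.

54.7

|Mᵢ| > 3.5 ⇔ |xᵢ − 26.55| > 3.5·3.00/0.6745 = 15.57.
So outliers lie outside [10.98, 42.12].
54.7: M = 6.33 → outlier.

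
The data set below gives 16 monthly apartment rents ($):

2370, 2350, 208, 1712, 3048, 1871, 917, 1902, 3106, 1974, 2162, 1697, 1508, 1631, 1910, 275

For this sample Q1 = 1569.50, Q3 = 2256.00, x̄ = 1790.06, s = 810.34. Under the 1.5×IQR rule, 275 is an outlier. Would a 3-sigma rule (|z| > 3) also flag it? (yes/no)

no

z = (275 − 1790.06) / 810.34 = -1.87.
|z| = 1.87 ≤ 3.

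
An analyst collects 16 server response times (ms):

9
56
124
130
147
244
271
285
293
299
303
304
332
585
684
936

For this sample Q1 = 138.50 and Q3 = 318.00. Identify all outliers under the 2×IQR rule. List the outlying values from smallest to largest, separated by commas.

684, 936

IQR = Q3 − Q1 = 318.00 − 138.50 = 179.50.
Lower fence = Q1 − 2·IQR = 138.50 − 359.00 = -220.50.
Upper fence = Q3 + 2·IQR = 318.00 + 359.00 = 677.00.
684 > 677.00 → outlier.
936 > 677.00 → outlier.
All remaining values lie within [-220.50, 677.00].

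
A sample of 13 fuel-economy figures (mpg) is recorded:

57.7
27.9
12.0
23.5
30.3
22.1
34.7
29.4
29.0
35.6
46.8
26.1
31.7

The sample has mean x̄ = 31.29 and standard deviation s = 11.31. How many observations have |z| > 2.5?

0

Cutoffs: x̄ ± 2.5s = [3.015, 59.565].
Every value lies within the cutoffs.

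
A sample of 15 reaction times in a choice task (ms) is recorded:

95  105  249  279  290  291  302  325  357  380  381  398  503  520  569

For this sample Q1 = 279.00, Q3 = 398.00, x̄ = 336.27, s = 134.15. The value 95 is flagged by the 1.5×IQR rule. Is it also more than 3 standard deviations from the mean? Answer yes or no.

no

z = (95 − 336.27) / 134.15 = -1.80.
|z| = 1.80 ≤ 3.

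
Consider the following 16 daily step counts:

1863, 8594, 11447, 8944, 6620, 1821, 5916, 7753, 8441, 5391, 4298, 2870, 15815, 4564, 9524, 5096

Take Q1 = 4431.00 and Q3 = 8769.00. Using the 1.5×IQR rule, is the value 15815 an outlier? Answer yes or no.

IQR = Q3 − Q1 = 8769.00 − 4431.00 = 4338.00.
Lower fence = Q1 − 1.5·IQR = 4431.00 − 6507.00 = -2076.00.
Upper fence = Q3 + 1.5·IQR = 8769.00 + 6507.00 = 15276.00.
15815 lies above the upper fence.

yes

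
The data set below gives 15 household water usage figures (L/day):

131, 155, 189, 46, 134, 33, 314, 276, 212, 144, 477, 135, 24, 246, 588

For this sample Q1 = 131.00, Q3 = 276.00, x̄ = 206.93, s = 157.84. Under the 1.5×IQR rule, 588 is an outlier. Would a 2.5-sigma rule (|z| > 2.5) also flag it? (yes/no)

no

z = (588 − 206.93) / 157.84 = 2.41.
|z| = 2.41 ≤ 2.5.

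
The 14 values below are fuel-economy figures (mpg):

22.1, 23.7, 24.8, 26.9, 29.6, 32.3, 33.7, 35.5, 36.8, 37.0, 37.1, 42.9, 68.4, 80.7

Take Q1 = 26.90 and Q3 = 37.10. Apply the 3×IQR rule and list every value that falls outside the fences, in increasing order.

IQR = Q3 − Q1 = 37.10 − 26.90 = 10.20.
Lower fence = Q1 − 3·IQR = 26.90 − 30.60 = -3.70.
Upper fence = Q3 + 3·IQR = 37.10 + 30.60 = 67.70.
68.4 > 67.70 → outlier.
80.7 > 67.70 → outlier.
All remaining values lie within [-3.70, 67.70].

68.4, 80.7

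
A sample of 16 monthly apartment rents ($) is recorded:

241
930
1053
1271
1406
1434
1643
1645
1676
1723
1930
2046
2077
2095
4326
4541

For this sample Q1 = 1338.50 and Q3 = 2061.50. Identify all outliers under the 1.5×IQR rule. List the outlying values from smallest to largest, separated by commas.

241, 4326, 4541

IQR = Q3 − Q1 = 2061.50 − 1338.50 = 723.00.
Lower fence = Q1 − 1.5·IQR = 1338.50 − 1084.50 = 254.00.
Upper fence = Q3 + 1.5·IQR = 2061.50 + 1084.50 = 3146.00.
241 < 254.00 → outlier.
4326 > 3146.00 → outlier.
4541 > 3146.00 → outlier.
All remaining values lie within [254.00, 3146.00].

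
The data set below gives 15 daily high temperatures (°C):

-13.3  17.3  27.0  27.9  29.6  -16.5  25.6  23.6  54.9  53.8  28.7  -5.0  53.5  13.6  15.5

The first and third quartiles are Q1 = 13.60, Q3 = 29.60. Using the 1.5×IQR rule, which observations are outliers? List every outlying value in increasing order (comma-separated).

-16.5, -13.3, 53.8, 54.9

IQR = Q3 − Q1 = 29.60 − 13.60 = 16.00.
Lower fence = Q1 − 1.5·IQR = 13.60 − 24.00 = -10.40.
Upper fence = Q3 + 1.5·IQR = 29.60 + 24.00 = 53.60.
-16.5 < -10.40 → outlier.
-13.3 < -10.40 → outlier.
53.8 > 53.60 → outlier.
54.9 > 53.60 → outlier.
All remaining values lie within [-10.40, 53.60].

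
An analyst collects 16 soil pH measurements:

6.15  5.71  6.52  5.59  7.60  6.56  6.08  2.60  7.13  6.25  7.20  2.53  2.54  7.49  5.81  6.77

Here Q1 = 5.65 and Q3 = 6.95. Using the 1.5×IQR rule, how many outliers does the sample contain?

3

IQR = 1.30; fences at 5.65 − 1.95 = 3.70 and 6.95 + 1.95 = 8.90.
Outside the cutoffs: 2.53, 2.54, 2.60.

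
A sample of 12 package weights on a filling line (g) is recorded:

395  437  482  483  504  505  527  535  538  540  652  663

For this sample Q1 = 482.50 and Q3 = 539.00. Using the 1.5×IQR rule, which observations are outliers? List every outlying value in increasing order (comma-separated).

IQR = Q3 − Q1 = 539.00 − 482.50 = 56.50.
Lower fence = Q1 − 1.5·IQR = 482.50 − 84.75 = 397.75.
Upper fence = Q3 + 1.5·IQR = 539.00 + 84.75 = 623.75.
395 < 397.75 → outlier.
652 > 623.75 → outlier.
663 > 623.75 → outlier.
All remaining values lie within [397.75, 623.75].

395, 652, 663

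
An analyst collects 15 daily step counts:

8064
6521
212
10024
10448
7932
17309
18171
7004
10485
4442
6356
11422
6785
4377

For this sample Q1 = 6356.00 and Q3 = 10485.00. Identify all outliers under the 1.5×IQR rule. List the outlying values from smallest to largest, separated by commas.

IQR = Q3 − Q1 = 10485.00 − 6356.00 = 4129.00.
Lower fence = Q1 − 1.5·IQR = 6356.00 − 6193.50 = 162.50.
Upper fence = Q3 + 1.5·IQR = 10485.00 + 6193.50 = 16678.50.
17309 > 16678.50 → outlier.
18171 > 16678.50 → outlier.
All remaining values lie within [162.50, 16678.50].

17309, 18171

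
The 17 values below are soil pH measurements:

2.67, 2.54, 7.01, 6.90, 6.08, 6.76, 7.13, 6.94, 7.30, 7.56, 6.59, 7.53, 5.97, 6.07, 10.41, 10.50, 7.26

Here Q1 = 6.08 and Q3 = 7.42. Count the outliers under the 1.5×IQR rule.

IQR = 1.34; fences at 6.08 − 2.01 = 4.07 and 7.42 + 2.01 = 9.43.
Outside the cutoffs: 2.54, 2.67, 10.41, 10.50.

4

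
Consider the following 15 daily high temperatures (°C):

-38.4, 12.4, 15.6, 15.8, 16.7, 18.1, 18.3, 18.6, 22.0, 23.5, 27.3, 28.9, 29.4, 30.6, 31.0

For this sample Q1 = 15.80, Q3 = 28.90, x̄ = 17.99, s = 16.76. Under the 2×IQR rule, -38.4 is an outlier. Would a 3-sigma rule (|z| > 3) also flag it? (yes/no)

yes

z = (-38.4 − 17.99) / 16.76 = -3.36.
|z| = 3.36 > 3.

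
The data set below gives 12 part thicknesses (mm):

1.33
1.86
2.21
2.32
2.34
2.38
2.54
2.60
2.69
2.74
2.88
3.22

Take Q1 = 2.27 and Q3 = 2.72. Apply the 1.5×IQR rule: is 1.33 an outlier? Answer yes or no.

yes

IQR = Q3 − Q1 = 2.72 − 2.27 = 0.45.
Lower fence = Q1 − 1.5·IQR = 2.27 − 0.675 = 1.595.
Upper fence = Q3 + 1.5·IQR = 2.72 + 0.675 = 3.395.
1.33 lies below the lower fence.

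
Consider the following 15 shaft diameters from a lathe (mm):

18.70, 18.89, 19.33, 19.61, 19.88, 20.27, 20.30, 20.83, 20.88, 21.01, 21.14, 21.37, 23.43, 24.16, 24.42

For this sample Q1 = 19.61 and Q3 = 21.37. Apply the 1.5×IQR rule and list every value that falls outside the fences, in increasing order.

IQR = Q3 − Q1 = 21.37 − 19.61 = 1.76.
Lower fence = Q1 − 1.5·IQR = 19.61 − 2.64 = 16.97.
Upper fence = Q3 + 1.5·IQR = 21.37 + 2.64 = 24.01.
24.16 > 24.01 → outlier.
24.42 > 24.01 → outlier.
All remaining values lie within [16.97, 24.01].

24.16, 24.42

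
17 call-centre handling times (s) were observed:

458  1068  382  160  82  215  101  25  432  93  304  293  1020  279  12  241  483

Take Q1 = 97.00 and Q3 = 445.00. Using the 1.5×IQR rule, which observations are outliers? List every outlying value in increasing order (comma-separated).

IQR = Q3 − Q1 = 445.00 − 97.00 = 348.00.
Lower fence = Q1 − 1.5·IQR = 97.00 − 522.00 = -425.00.
Upper fence = Q3 + 1.5·IQR = 445.00 + 522.00 = 967.00.
1020 > 967.00 → outlier.
1068 > 967.00 → outlier.
All remaining values lie within [-425.00, 967.00].

1020, 1068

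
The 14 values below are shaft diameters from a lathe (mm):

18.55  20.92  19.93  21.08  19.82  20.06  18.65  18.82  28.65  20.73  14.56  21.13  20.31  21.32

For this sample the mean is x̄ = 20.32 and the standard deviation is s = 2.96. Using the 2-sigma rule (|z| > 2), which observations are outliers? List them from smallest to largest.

Cutoffs at x̄ ± 2s: 20.32 ± 2·2.96 = [14.40, 26.24].
28.65: z = 2.81, |z| > 2 → outlier.
Every other value lies within [14.40, 26.24].

28.65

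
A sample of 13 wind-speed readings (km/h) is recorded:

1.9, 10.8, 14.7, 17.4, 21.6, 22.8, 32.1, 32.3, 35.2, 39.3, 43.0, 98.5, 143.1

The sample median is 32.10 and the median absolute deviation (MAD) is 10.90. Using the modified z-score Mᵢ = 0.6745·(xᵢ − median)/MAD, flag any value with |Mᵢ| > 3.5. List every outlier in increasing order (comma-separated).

|Mᵢ| > 3.5 ⇔ |xᵢ − 32.10| > 3.5·10.90/0.6745 = 56.56.
So outliers lie outside [-24.46, 88.66].
98.5: M = 4.11 → outlier.
143.1: M = 6.87 → outlier.

98.5, 143.1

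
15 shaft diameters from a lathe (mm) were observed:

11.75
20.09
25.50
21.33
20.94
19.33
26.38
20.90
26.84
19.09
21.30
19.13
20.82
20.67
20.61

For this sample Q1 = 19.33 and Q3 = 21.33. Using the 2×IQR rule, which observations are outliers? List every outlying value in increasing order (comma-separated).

IQR = Q3 − Q1 = 21.33 − 19.33 = 2.00.
Lower fence = Q1 − 2·IQR = 19.33 − 4.00 = 15.33.
Upper fence = Q3 + 2·IQR = 21.33 + 4.00 = 25.33.
11.75 < 15.33 → outlier.
25.50 > 25.33 → outlier.
26.38 > 25.33 → outlier.
26.84 > 25.33 → outlier.
All remaining values lie within [15.33, 25.33].

11.75, 25.50, 26.38, 26.84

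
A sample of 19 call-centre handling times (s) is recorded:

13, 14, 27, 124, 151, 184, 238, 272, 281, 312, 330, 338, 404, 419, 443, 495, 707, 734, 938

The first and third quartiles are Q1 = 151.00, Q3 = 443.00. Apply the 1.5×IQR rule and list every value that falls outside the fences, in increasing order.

938

IQR = Q3 − Q1 = 443.00 − 151.00 = 292.00.
Lower fence = Q1 − 1.5·IQR = 151.00 − 438.00 = -287.00.
Upper fence = Q3 + 1.5·IQR = 443.00 + 438.00 = 881.00.
938 > 881.00 → outlier.
All remaining values lie within [-287.00, 881.00].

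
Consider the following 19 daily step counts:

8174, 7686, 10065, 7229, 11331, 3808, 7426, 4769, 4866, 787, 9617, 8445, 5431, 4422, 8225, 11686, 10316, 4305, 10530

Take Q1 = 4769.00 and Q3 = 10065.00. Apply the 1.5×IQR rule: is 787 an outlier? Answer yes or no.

no

IQR = Q3 − Q1 = 10065.00 − 4769.00 = 5296.00.
Lower fence = Q1 − 1.5·IQR = 4769.00 − 7944.00 = -3175.00.
Upper fence = Q3 + 1.5·IQR = 10065.00 + 7944.00 = 18009.00.
787 lies within [-3175.00, 18009.00].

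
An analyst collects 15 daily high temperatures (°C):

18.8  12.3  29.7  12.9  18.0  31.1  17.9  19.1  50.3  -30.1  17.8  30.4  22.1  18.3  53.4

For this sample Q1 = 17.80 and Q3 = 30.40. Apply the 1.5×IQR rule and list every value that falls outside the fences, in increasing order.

-30.1, 50.3, 53.4

IQR = Q3 − Q1 = 30.40 − 17.80 = 12.60.
Lower fence = Q1 − 1.5·IQR = 17.80 − 18.90 = -1.10.
Upper fence = Q3 + 1.5·IQR = 30.40 + 18.90 = 49.30.
-30.1 < -1.10 → outlier.
50.3 > 49.30 → outlier.
53.4 > 49.30 → outlier.
All remaining values lie within [-1.10, 49.30].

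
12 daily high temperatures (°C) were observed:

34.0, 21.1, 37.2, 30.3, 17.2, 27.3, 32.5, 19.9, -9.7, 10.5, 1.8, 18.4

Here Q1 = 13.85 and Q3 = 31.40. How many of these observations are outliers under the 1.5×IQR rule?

0

IQR = 17.55; fences at 13.85 − 26.325 = -12.475 and 31.40 + 26.325 = 57.725.
Every value lies within the cutoffs.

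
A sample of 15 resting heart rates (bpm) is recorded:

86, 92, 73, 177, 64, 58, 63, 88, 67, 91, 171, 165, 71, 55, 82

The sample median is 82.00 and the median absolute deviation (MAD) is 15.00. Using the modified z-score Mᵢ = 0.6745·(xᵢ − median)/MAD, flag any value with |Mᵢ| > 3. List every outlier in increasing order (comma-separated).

|Mᵢ| > 3 ⇔ |xᵢ − 82.00| > 3·15.00/0.6745 = 66.72.
So outliers lie outside [15.28, 148.72].
165: M = 3.73 → outlier.
171: M = 4.00 → outlier.
177: M = 4.27 → outlier.

165, 171, 177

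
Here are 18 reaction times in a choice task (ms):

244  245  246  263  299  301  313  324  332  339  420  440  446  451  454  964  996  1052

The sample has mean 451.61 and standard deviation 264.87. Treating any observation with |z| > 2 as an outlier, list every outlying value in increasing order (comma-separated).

996, 1052

Cutoffs at x̄ ± 2s: 451.61 ± 2·264.87 = [-78.13, 981.35].
996: z = 2.06, |z| > 2 → outlier.
1052: z = 2.27, |z| > 2 → outlier.
Every other value lies within [-78.13, 981.35].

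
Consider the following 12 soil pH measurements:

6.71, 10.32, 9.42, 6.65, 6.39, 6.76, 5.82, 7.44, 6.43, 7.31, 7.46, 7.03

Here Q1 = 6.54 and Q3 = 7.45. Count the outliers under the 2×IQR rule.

IQR = 0.91; fences at 6.54 − 1.82 = 4.72 and 7.45 + 1.82 = 9.27.
Outside the cutoffs: 9.42, 10.32.

2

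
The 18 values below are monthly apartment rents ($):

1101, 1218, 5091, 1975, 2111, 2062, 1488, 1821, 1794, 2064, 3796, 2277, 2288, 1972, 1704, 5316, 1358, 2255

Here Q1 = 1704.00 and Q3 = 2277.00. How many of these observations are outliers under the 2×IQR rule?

3

IQR = 573.00; fences at 1704.00 − 1146.00 = 558.00 and 2277.00 + 1146.00 = 3423.00.
Outside the cutoffs: 3796, 5091, 5316.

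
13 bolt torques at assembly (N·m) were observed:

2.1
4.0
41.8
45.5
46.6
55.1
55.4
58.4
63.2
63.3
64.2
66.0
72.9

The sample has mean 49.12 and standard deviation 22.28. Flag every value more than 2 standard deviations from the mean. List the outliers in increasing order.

Cutoffs at x̄ ± 2s: 49.12 ± 2·22.28 = [4.56, 93.68].
2.1: z = -2.11, |z| > 2 → outlier.
4.0: z = -2.03, |z| > 2 → outlier.
Every other value lies within [4.56, 93.68].

2.1, 4.0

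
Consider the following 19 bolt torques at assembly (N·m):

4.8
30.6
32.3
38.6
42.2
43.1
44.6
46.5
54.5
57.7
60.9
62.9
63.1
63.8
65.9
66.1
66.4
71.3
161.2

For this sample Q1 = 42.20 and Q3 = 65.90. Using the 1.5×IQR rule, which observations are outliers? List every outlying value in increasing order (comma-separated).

4.8, 161.2

IQR = Q3 − Q1 = 65.90 − 42.20 = 23.70.
Lower fence = Q1 − 1.5·IQR = 42.20 − 35.55 = 6.65.
Upper fence = Q3 + 1.5·IQR = 65.90 + 35.55 = 101.45.
4.8 < 6.65 → outlier.
161.2 > 101.45 → outlier.
All remaining values lie within [6.65, 101.45].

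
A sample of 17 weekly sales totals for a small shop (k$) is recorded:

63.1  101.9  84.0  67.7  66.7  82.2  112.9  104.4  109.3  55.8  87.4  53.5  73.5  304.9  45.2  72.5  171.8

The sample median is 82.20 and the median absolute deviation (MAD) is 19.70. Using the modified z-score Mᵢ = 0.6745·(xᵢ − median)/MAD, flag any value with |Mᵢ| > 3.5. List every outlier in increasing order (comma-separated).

304.9

|Mᵢ| > 3.5 ⇔ |xᵢ − 82.20| > 3.5·19.70/0.6745 = 102.22.
So outliers lie outside [-20.02, 184.42].
304.9: M = 7.62 → outlier.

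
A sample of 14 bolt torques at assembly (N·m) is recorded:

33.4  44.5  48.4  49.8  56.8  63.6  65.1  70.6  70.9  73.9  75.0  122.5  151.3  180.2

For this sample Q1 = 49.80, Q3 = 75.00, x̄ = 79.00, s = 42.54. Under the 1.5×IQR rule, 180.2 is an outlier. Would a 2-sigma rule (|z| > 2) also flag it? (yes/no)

z = (180.2 − 79.00) / 42.54 = 2.38.
|z| = 2.38 > 2.

yes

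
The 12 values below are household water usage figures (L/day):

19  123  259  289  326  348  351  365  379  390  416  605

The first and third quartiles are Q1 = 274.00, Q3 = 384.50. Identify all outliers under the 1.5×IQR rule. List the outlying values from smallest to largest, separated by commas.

19, 605

IQR = Q3 − Q1 = 384.50 − 274.00 = 110.50.
Lower fence = Q1 − 1.5·IQR = 274.00 − 165.75 = 108.25.
Upper fence = Q3 + 1.5·IQR = 384.50 + 165.75 = 550.25.
19 < 108.25 → outlier.
605 > 550.25 → outlier.
All remaining values lie within [108.25, 550.25].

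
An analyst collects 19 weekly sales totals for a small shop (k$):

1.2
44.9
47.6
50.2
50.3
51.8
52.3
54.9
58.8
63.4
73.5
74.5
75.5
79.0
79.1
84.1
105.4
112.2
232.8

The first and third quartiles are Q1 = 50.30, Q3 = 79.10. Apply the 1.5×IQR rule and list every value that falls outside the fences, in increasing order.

1.2, 232.8

IQR = Q3 − Q1 = 79.10 − 50.30 = 28.80.
Lower fence = Q1 − 1.5·IQR = 50.30 − 43.20 = 7.10.
Upper fence = Q3 + 1.5·IQR = 79.10 + 43.20 = 122.30.
1.2 < 7.10 → outlier.
232.8 > 122.30 → outlier.
All remaining values lie within [7.10, 122.30].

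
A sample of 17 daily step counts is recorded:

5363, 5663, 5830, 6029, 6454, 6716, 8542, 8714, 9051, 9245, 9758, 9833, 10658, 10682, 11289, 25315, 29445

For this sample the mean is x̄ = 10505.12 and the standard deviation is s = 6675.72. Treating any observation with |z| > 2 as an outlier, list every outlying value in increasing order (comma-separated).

Cutoffs at x̄ ± 2s: 10505.12 ± 2·6675.72 = [-2846.32, 23856.56].
25315: z = 2.22, |z| > 2 → outlier.
29445: z = 2.84, |z| > 2 → outlier.
Every other value lies within [-2846.32, 23856.56].

25315, 29445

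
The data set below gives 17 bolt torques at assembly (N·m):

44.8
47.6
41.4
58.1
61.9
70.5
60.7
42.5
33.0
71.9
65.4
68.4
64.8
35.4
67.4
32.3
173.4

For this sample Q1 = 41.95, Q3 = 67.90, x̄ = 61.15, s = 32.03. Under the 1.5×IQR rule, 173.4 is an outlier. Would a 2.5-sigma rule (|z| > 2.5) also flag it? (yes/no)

yes

z = (173.4 − 61.15) / 32.03 = 3.50.
|z| = 3.50 > 2.5.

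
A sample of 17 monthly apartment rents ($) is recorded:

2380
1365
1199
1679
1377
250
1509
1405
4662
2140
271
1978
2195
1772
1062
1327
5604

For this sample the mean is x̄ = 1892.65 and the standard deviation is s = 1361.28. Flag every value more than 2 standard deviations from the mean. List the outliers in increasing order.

Cutoffs at x̄ ± 2s: 1892.65 ± 2·1361.28 = [-829.91, 4615.21].
4662: z = 2.03, |z| > 2 → outlier.
5604: z = 2.73, |z| > 2 → outlier.
Every other value lies within [-829.91, 4615.21].

4662, 5604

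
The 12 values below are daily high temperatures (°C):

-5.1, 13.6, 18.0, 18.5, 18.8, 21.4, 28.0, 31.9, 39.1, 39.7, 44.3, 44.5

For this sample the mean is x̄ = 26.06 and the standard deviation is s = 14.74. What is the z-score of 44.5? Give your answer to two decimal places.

1.25

z = (44.5 − 26.06) / 14.74 = 1.25.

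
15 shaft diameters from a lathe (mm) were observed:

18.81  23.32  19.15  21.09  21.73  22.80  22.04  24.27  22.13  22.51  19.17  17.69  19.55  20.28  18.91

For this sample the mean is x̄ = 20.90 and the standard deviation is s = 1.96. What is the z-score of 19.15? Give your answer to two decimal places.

z = (19.15 − 20.90) / 1.96 = -0.89.

-0.89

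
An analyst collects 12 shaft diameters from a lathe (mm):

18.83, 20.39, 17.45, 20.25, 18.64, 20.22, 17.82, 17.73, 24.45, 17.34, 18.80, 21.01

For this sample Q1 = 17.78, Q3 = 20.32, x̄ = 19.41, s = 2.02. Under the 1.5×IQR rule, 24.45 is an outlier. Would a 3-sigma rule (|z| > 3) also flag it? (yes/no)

no

z = (24.45 − 19.41) / 2.02 = 2.50.
|z| = 2.50 ≤ 3.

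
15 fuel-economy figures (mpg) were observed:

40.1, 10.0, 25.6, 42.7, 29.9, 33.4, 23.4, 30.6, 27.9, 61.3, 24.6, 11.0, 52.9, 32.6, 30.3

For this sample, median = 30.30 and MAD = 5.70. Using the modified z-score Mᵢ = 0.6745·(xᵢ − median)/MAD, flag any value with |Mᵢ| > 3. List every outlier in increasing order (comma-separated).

|Mᵢ| > 3 ⇔ |xᵢ − 30.30| > 3·5.70/0.6745 = 25.35.
So outliers lie outside [4.95, 55.65].
61.3: M = 3.67 → outlier.

61.3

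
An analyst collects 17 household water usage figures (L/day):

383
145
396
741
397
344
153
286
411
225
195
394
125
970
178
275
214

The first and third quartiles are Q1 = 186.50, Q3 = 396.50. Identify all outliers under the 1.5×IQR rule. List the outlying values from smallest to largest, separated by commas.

IQR = Q3 − Q1 = 396.50 − 186.50 = 210.00.
Lower fence = Q1 − 1.5·IQR = 186.50 − 315.00 = -128.50.
Upper fence = Q3 + 1.5·IQR = 396.50 + 315.00 = 711.50.
741 > 711.50 → outlier.
970 > 711.50 → outlier.
All remaining values lie within [-128.50, 711.50].

741, 970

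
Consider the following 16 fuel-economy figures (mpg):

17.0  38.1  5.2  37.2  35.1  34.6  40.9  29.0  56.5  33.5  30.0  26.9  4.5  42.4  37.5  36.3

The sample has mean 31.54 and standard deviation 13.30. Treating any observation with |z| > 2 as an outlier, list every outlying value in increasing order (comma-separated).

Cutoffs at x̄ ± 2s: 31.54 ± 2·13.30 = [4.94, 58.14].
4.5: z = -2.03, |z| > 2 → outlier.
Every other value lies within [4.94, 58.14].

4.5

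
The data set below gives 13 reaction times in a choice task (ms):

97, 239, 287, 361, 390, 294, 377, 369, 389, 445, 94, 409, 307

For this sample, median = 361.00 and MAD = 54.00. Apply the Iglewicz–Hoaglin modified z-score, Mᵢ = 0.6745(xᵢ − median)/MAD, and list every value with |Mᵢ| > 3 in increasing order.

|Mᵢ| > 3 ⇔ |xᵢ − 361.00| > 3·54.00/0.6745 = 240.18.
So outliers lie outside [120.82, 601.18].
94: M = -3.34 → outlier.
97: M = -3.30 → outlier.

94, 97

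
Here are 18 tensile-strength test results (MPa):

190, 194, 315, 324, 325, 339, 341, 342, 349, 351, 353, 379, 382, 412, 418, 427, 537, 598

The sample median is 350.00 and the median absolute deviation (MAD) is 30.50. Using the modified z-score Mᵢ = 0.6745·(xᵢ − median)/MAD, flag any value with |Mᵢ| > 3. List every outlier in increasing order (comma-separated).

190, 194, 537, 598

|Mᵢ| > 3 ⇔ |xᵢ − 350.00| > 3·30.50/0.6745 = 135.66.
So outliers lie outside [214.34, 485.66].
190: M = -3.54 → outlier.
194: M = -3.45 → outlier.
537: M = 4.14 → outlier.
598: M = 5.48 → outlier.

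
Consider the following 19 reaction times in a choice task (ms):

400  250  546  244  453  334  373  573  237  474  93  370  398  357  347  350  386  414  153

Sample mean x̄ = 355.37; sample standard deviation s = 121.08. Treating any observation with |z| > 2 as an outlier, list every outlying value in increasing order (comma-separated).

Cutoffs at x̄ ± 2s: 355.37 ± 2·121.08 = [113.21, 597.53].
93: z = -2.17, |z| > 2 → outlier.
Every other value lies within [113.21, 597.53].

93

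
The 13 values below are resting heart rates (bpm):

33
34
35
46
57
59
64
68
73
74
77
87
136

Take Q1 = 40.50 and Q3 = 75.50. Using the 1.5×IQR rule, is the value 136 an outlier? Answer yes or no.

yes

IQR = Q3 − Q1 = 75.50 − 40.50 = 35.00.
Lower fence = Q1 − 1.5·IQR = 40.50 − 52.50 = -12.00.
Upper fence = Q3 + 1.5·IQR = 75.50 + 52.50 = 128.00.
136 lies above the upper fence.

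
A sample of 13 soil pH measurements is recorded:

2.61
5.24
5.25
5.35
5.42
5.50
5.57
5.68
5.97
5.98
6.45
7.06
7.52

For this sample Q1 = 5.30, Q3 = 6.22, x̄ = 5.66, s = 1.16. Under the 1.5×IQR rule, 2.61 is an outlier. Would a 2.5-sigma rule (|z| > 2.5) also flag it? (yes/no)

yes

z = (2.61 − 5.66) / 1.16 = -2.63.
|z| = 2.63 > 2.5.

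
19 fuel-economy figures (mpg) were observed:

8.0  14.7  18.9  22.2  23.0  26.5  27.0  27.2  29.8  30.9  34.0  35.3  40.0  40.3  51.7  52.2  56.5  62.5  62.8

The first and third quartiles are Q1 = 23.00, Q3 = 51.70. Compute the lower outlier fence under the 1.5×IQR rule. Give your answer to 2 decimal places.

IQR = Q3 − Q1 = 51.70 − 23.00 = 28.70.
Lower fence = Q1 − 1.5·IQR = 23.00 − 43.05 = -20.05.
Upper fence = Q3 + 1.5·IQR = 51.70 + 43.05 = 94.75.

-20.05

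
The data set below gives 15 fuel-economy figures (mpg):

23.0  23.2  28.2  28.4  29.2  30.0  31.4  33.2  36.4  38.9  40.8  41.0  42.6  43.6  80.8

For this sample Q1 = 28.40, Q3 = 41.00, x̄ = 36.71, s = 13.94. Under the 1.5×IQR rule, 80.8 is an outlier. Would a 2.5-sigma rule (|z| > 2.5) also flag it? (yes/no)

yes

z = (80.8 − 36.71) / 13.94 = 3.16.
|z| = 3.16 > 2.5.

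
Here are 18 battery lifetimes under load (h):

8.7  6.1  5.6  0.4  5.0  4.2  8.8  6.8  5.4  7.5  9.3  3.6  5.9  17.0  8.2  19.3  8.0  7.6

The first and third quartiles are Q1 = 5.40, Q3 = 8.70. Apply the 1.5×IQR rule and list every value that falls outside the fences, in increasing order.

0.4, 17.0, 19.3

IQR = Q3 − Q1 = 8.70 − 5.40 = 3.30.
Lower fence = Q1 − 1.5·IQR = 5.40 − 4.95 = 0.45.
Upper fence = Q3 + 1.5·IQR = 8.70 + 4.95 = 13.65.
0.4 < 0.45 → outlier.
17.0 > 13.65 → outlier.
19.3 > 13.65 → outlier.
All remaining values lie within [0.45, 13.65].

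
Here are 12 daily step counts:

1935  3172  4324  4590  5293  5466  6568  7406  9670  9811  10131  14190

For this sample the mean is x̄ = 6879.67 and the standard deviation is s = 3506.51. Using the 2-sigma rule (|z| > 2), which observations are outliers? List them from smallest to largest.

14190

Cutoffs at x̄ ± 2s: 6879.67 ± 2·3506.51 = [-133.35, 13892.69].
14190: z = 2.08, |z| > 2 → outlier.
Every other value lies within [-133.35, 13892.69].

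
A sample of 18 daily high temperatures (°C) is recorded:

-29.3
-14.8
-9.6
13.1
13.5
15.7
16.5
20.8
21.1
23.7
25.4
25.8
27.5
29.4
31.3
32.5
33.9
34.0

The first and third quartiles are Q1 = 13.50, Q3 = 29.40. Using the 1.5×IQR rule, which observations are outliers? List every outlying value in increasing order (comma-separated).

IQR = Q3 − Q1 = 29.40 − 13.50 = 15.90.
Lower fence = Q1 − 1.5·IQR = 13.50 − 23.85 = -10.35.
Upper fence = Q3 + 1.5·IQR = 29.40 + 23.85 = 53.25.
-29.3 < -10.35 → outlier.
-14.8 < -10.35 → outlier.
All remaining values lie within [-10.35, 53.25].

-29.3, -14.8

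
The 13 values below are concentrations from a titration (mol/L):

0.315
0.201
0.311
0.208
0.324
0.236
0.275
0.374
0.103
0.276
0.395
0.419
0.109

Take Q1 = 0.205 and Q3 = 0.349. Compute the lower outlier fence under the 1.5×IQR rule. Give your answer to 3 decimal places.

-0.011

IQR = Q3 − Q1 = 0.349 − 0.205 = 0.144.
Lower fence = Q1 − 1.5·IQR = 0.205 − 0.216 = -0.011.
Upper fence = Q3 + 1.5·IQR = 0.349 + 0.216 = 0.565.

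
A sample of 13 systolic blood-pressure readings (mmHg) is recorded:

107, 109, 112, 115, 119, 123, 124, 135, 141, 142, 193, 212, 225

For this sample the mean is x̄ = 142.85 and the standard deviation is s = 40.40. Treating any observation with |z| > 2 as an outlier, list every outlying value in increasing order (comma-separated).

225

Cutoffs at x̄ ± 2s: 142.85 ± 2·40.40 = [62.05, 223.65].
225: z = 2.03, |z| > 2 → outlier.
Every other value lies within [62.05, 223.65].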